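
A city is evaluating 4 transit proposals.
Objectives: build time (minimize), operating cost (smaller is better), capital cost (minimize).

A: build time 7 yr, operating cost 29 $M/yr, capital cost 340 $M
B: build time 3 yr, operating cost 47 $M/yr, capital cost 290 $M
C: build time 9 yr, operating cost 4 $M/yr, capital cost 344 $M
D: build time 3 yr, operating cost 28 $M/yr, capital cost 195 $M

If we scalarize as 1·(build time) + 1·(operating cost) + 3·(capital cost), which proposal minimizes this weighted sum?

A: 1·7 + 1·29 + 3·340 = 1056
B: 1·3 + 1·47 + 3·290 = 920
C: 1·9 + 1·4 + 3·344 = 1045
D: 1·3 + 1·28 + 3·195 = 616
Lowest: D at 616.

D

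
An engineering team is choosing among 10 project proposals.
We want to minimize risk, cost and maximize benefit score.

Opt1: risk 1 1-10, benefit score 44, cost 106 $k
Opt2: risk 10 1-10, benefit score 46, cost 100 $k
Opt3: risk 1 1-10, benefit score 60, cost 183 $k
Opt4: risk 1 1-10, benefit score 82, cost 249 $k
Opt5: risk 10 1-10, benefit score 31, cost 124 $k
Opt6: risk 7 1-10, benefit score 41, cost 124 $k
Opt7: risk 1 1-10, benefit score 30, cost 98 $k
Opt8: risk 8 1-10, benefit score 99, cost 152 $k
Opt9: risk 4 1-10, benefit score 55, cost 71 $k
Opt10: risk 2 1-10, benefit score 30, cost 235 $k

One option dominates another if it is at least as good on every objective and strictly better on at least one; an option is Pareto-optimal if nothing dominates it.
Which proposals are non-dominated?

Opt1, Opt3, Opt4, Opt7, Opt8, Opt9

Opt1: not dominated.
Opt2: dominated by Opt9 (risk 4≤10, benefit score 55≥46, cost 71≤100).
Opt3: not dominated.
Opt4: not dominated.
Opt5: dominated by Opt1 (risk 1≤10, benefit score 44≥31, cost 106≤124).
Opt6: dominated by Opt1 (risk 1≤7, benefit score 44≥41, cost 106≤124).
Opt7: not dominated.
Opt8: not dominated (best benefit score).
Opt9: not dominated (best cost).
Opt10: dominated by Opt1 (risk 1≤2, benefit score 44≥30, cost 106≤235).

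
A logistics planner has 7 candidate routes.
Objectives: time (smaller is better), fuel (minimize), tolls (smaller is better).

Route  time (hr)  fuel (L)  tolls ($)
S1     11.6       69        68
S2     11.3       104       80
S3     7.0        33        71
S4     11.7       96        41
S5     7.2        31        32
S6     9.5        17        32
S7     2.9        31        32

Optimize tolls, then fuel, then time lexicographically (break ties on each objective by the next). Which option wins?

S6

First minimize tolls: best is 32, kept {S5, S6, S7}.
Then minimize fuel: best is 17, kept {S6}.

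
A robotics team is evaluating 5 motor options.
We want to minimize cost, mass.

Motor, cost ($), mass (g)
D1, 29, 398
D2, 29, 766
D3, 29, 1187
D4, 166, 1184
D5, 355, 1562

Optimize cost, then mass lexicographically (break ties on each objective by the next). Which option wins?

D1

First minimize cost: best is 29, kept {D1, D2, D3}.
Then minimize mass: best is 398, kept {D1}.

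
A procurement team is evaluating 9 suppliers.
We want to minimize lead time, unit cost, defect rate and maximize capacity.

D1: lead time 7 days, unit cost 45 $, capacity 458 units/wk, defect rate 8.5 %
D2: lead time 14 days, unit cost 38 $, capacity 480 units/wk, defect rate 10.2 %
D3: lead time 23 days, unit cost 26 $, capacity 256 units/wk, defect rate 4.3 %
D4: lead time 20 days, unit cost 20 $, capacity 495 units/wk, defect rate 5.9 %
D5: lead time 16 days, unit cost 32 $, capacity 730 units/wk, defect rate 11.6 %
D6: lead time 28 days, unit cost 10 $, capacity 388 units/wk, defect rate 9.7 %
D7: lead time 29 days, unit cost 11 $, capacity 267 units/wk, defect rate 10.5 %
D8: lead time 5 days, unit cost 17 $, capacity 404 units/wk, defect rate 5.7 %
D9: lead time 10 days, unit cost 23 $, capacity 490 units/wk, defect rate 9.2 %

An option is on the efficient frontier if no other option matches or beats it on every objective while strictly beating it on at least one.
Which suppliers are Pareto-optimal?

D1: not dominated.
D2: dominated by D9 (lead time 10≤14, unit cost 23≤38, capacity 490≥480, defect rate 9.2≤10.2).
D3: not dominated (best defect rate).
D4: not dominated.
D5: not dominated (best capacity).
D6: not dominated (best unit cost).
D7: dominated by D6 (lead time 28≤29, unit cost 10≤11, capacity 388≥267, defect rate 9.7≤10.5).
D8: not dominated (best lead time).
D9: not dominated.

D1, D3, D4, D5, D6, D8, D9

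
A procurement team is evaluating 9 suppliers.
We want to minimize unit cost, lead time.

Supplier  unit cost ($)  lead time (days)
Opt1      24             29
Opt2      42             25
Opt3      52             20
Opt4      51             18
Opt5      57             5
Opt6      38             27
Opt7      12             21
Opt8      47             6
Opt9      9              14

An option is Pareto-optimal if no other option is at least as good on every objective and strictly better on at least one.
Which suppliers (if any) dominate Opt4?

Opt8, Opt9

Opt8: unit cost 47≤51, lead time 6≤18 — dominates Opt4.
Opt9: unit cost 9≤51, lead time 14≤18 — dominates Opt4.
Others (Opt1, Opt2, Opt3, Opt5, Opt6, Opt7) are each worse than Opt4 on at least one objective.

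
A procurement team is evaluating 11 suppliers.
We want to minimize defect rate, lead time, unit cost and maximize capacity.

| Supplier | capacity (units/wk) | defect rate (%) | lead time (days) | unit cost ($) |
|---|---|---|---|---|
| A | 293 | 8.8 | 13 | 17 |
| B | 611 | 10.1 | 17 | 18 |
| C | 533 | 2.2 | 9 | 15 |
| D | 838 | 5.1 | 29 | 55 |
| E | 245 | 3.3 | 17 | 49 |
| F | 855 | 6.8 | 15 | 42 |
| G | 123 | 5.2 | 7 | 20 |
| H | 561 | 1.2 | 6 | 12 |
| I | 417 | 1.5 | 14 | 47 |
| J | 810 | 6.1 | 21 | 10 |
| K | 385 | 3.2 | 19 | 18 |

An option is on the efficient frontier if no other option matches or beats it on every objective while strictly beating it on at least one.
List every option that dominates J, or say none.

A: worse on capacity (293 vs 810).
B: worse on capacity (611 vs 810).
C: worse on capacity (533 vs 810).
D: worse on lead time (29 vs 21).
E: worse on capacity (245 vs 810).
F: worse on defect rate (6.8 vs 6.1).
G: worse on capacity (123 vs 810).
H: worse on capacity (561 vs 810).
I: worse on capacity (417 vs 810).
K: worse on capacity (385 vs 810).
No option dominates J.

none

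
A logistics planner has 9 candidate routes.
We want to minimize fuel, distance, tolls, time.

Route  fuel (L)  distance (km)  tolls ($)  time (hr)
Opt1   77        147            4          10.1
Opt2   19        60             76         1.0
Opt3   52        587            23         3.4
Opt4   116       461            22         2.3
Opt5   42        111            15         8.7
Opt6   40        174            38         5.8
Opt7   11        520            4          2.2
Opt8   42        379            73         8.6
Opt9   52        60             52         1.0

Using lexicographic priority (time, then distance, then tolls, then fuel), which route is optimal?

Opt9

First minimize time: best is 1.0, kept {Opt2, Opt9}.
Then minimize distance: best is 60, kept {Opt2, Opt9}.
Then minimize tolls: best is 52, kept {Opt9}.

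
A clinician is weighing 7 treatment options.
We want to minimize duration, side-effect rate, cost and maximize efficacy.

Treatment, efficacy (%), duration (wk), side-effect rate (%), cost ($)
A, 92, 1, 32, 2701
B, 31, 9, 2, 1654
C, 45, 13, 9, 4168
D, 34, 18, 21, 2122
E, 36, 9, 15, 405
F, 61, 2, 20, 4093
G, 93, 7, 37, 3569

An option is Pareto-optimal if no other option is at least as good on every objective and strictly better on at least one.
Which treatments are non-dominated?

A: not dominated (best duration).
B: not dominated (best side-effect rate).
C: not dominated.
D: dominated by E (efficacy 36≥34, duration 9≤18, side-effect rate 15≤21, cost 405≤2122).
E: not dominated (best cost).
F: not dominated.
G: not dominated (best efficacy).

A, B, C, E, F, G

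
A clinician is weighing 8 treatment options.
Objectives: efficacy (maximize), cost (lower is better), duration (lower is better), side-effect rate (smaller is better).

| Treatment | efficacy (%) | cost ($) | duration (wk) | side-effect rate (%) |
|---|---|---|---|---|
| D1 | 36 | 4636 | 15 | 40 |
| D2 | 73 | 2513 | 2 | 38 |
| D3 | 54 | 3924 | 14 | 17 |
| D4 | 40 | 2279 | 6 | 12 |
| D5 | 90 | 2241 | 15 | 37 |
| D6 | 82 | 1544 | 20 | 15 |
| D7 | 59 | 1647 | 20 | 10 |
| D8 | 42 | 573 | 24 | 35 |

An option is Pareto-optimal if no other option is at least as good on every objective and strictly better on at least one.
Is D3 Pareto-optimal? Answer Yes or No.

Yes

D1: worse on efficacy (36 vs 54).
D2: worse on side-effect rate (38 vs 17).
D4: worse on efficacy (40 vs 54).
D5: worse on duration (15 vs 14).
D6: worse on duration (20 vs 14).
D7: worse on duration (20 vs 14).
D8: worse on efficacy (42 vs 54).
No option is at least as good as D3 on every objective and strictly better on one.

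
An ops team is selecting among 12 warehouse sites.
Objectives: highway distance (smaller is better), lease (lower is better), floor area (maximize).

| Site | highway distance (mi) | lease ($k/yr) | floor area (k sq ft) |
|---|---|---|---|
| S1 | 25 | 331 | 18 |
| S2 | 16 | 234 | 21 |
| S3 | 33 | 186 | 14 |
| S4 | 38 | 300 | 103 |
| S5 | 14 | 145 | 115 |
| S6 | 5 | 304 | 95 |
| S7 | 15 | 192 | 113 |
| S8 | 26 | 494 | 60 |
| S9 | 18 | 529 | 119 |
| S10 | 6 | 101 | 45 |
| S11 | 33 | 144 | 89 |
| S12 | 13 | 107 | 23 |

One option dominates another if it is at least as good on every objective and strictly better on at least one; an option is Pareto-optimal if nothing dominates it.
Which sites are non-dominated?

S5, S6, S9, S10, S11

S1: dominated by S2 (highway distance 16≤25, lease 234≤331, floor area 21≥18).
S2: dominated by S5 (highway distance 14≤16, lease 145≤234, floor area 115≥21).
S3: dominated by S5 (highway distance 14≤33, lease 145≤186, floor area 115≥14).
S4: dominated by S5 (highway distance 14≤38, lease 145≤300, floor area 115≥103).
S5: not dominated.
S6: not dominated (best highway distance).
S7: dominated by S5 (highway distance 14≤15, lease 145≤192, floor area 115≥113).
S8: dominated by S5 (highway distance 14≤26, lease 145≤494, floor area 115≥60).
S9: not dominated (best floor area).
S10: not dominated (best lease).
S11: not dominated.
S12: dominated by S10 (highway distance 6≤13, lease 101≤107, floor area 45≥23).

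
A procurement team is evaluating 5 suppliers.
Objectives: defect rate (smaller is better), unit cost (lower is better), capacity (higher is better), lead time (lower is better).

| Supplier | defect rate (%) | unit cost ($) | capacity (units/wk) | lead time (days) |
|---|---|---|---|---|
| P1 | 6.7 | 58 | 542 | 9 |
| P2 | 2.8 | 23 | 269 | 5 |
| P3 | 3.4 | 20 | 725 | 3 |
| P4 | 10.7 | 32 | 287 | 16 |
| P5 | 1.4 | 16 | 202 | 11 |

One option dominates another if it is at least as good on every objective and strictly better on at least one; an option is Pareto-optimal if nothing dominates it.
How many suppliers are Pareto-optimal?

3

P1: dominated by P3 (defect rate 3.4≤6.7, unit cost 20≤58, capacity 725≥542, lead time 3≤9).
P2: not dominated.
P3: not dominated (best capacity).
P4: dominated by P3 (defect rate 3.4≤10.7, unit cost 20≤32, capacity 725≥287, lead time 3≤16).
P5: not dominated (best defect rate).
Pareto-optimal: P2, P3, P5 → 3.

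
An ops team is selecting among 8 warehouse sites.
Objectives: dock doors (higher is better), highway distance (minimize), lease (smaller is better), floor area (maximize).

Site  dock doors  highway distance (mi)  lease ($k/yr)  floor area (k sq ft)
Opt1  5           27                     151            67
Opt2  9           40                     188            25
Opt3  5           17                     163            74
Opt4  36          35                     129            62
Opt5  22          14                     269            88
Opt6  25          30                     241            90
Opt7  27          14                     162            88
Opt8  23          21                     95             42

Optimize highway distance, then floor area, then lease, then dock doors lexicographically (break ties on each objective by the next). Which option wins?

Opt7

First minimize highway distance: best is 14, kept {Opt5, Opt7}.
Then maximize floor area: best is 88, kept {Opt5, Opt7}.
Then minimize lease: best is 162, kept {Opt7}.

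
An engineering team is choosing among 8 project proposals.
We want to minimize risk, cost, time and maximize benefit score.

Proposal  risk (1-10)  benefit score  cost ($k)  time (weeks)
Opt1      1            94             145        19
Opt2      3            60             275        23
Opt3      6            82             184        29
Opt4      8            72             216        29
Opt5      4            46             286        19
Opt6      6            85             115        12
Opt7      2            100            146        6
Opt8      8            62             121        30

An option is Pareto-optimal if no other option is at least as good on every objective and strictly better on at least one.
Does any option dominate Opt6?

Opt1: worse on cost (145 vs 115).
Opt2: worse on benefit score (60 vs 85).
Opt3: worse on benefit score (82 vs 85).
Opt4: worse on risk (8 vs 6).
Opt5: worse on benefit score (46 vs 85).
Opt7: worse on cost (146 vs 115).
Opt8: worse on risk (8 vs 6).
No option is at least as good as Opt6 on every objective and strictly better on one.

No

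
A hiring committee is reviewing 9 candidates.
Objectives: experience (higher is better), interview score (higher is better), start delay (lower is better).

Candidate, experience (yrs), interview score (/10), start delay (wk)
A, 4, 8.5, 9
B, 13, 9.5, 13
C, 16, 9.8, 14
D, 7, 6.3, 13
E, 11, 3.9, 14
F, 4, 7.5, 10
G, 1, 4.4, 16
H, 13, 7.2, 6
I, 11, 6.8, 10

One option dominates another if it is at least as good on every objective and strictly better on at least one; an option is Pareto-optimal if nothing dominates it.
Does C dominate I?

No

C vs I: C is worse on start delay (14 vs 10), so it does not dominate I.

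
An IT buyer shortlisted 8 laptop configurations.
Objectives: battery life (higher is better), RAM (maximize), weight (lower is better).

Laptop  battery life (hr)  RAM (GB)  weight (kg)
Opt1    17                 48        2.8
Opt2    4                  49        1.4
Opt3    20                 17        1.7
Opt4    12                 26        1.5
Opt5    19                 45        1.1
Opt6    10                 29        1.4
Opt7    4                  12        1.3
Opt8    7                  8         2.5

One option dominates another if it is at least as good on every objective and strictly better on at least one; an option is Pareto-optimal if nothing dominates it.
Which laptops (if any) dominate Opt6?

Opt5: battery life 19≥10, RAM 45≥29, weight 1.1≤1.4 — dominates Opt6.
Others (Opt1, Opt2, Opt3, Opt4, Opt7, Opt8) are each worse than Opt6 on at least one objective.

Opt5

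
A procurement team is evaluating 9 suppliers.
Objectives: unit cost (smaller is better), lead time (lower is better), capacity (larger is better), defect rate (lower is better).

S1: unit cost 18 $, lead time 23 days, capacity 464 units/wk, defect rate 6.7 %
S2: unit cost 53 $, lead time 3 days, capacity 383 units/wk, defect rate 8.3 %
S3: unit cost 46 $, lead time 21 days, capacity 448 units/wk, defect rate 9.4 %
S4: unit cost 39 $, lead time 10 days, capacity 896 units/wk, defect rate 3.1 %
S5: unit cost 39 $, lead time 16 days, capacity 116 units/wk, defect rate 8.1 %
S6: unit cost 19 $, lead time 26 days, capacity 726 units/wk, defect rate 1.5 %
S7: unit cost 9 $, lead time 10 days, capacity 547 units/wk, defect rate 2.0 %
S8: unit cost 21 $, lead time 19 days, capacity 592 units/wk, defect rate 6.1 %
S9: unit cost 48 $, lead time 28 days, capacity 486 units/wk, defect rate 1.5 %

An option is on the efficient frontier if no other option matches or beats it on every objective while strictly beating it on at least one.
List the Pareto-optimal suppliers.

S2, S4, S6, S7, S8

S1: dominated by S7 (unit cost 9≤18, lead time 10≤23, capacity 547≥464, defect rate 2.0≤6.7).
S2: not dominated (best lead time).
S3: dominated by S4 (unit cost 39≤46, lead time 10≤21, capacity 896≥448, defect rate 3.1≤9.4).
S4: not dominated (best capacity).
S5: dominated by S4 (unit cost 39≤39, lead time 10≤16, capacity 896≥116, defect rate 3.1≤8.1).
S6: not dominated.
S7: not dominated (best unit cost).
S8: not dominated.
S9: dominated by S6 (unit cost 19≤48, lead time 26≤28, capacity 726≥486, defect rate 1.5≤1.5).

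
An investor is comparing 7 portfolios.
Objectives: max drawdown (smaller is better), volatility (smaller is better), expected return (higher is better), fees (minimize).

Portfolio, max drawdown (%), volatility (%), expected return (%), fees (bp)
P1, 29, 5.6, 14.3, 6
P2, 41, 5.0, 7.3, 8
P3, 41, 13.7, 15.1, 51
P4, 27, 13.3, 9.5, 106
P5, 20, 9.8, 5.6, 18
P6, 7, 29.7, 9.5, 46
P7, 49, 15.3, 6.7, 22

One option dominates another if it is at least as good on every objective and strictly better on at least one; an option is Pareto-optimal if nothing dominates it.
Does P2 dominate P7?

P2 vs P7: max drawdown 41≤49, volatility 5.0≤15.3, expected return 7.3≥6.7, fees 8≤22 — P2 is at least as good on every objective with at least one strict improvement.

Yes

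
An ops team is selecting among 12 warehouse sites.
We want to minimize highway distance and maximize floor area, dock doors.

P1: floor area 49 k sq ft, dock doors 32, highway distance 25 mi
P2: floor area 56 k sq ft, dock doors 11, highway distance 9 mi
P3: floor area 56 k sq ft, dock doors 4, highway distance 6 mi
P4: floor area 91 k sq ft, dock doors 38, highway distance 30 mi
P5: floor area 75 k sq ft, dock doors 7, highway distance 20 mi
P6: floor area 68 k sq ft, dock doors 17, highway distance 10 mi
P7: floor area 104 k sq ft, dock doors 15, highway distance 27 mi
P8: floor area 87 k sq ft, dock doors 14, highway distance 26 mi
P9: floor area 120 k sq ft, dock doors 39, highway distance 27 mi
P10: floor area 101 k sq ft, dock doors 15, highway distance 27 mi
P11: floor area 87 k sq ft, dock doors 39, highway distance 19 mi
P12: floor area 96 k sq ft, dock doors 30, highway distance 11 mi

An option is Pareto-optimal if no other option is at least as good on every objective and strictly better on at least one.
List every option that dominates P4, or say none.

P9

P9: floor area 120≥91, dock doors 39≥38, highway distance 27≤30 — dominates P4.
Others (P1, P2, P3, P5, P6, P7, P8, P10, P11, P12) are each worse than P4 on at least one objective.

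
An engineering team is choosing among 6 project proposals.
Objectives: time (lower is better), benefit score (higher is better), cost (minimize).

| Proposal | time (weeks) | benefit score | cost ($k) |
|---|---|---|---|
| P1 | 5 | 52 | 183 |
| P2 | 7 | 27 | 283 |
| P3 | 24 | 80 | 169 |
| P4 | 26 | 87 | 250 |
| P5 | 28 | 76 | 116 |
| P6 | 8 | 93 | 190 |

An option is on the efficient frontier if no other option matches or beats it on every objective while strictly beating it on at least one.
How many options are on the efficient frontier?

P1: not dominated (best time).
P2: dominated by P1 (time 5≤7, benefit score 52≥27, cost 183≤283).
P3: not dominated.
P4: dominated by P6 (time 8≤26, benefit score 93≥87, cost 190≤250).
P5: not dominated (best cost).
P6: not dominated (best benefit score).
Pareto-optimal: P1, P3, P5, P6 → 4.

4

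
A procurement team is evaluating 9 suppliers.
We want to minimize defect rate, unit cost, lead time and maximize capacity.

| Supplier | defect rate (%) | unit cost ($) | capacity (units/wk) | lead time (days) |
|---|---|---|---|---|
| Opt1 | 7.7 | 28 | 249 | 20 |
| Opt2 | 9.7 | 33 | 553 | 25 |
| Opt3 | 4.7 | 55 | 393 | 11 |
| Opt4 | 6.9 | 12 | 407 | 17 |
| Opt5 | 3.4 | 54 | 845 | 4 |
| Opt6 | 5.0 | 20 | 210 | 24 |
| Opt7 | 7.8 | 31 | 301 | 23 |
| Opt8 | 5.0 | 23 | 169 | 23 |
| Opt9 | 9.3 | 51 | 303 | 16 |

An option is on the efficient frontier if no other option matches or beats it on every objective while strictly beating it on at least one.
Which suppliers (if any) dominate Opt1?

Opt4: defect rate 6.9≤7.7, unit cost 12≤28, capacity 407≥249, lead time 17≤20 — dominates Opt1.
Others (Opt2, Opt3, Opt5, Opt6, Opt7, Opt8, Opt9) are each worse than Opt1 on at least one objective.

Opt4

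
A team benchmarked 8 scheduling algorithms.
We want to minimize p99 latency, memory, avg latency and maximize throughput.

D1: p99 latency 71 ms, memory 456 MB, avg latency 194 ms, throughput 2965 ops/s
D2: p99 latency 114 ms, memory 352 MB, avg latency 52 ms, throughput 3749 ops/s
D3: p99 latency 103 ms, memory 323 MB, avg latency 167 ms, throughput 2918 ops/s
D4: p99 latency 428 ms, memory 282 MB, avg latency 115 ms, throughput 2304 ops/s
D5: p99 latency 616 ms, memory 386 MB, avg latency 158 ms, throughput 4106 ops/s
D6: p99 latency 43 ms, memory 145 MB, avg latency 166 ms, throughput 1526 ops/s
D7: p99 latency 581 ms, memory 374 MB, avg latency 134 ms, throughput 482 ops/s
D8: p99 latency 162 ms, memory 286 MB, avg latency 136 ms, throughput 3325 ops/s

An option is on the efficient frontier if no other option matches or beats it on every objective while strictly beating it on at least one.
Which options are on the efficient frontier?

D1: not dominated.
D2: not dominated (best avg latency).
D3: not dominated.
D4: not dominated.
D5: not dominated (best throughput).
D6: not dominated (best p99 latency).
D7: dominated by D2 (p99 latency 114≤581, memory 352≤374, avg latency 52≤134, throughput 3749≥482).
D8: not dominated.

D1, D2, D3, D4, D5, D6, D8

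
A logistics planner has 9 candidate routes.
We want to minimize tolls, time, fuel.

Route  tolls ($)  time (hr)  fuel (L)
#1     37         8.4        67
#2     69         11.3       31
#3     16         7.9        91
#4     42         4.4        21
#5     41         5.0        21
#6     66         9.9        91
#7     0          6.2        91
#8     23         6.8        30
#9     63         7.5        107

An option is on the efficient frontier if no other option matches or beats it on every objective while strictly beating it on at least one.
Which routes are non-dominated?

#4, #5, #7, #8

#1: dominated by #8 (tolls 23≤37, time 6.8≤8.4, fuel 30≤67).
#2: dominated by #4 (tolls 42≤69, time 4.4≤11.3, fuel 21≤31).
#3: dominated by #7 (tolls 0≤16, time 6.2≤7.9, fuel 91≤91).
#4: not dominated (best time).
#5: not dominated.
#6: dominated by #1 (tolls 37≤66, time 8.4≤9.9, fuel 67≤91).
#7: not dominated (best tolls).
#8: not dominated.
#9: dominated by #4 (tolls 42≤63, time 4.4≤7.5, fuel 21≤107).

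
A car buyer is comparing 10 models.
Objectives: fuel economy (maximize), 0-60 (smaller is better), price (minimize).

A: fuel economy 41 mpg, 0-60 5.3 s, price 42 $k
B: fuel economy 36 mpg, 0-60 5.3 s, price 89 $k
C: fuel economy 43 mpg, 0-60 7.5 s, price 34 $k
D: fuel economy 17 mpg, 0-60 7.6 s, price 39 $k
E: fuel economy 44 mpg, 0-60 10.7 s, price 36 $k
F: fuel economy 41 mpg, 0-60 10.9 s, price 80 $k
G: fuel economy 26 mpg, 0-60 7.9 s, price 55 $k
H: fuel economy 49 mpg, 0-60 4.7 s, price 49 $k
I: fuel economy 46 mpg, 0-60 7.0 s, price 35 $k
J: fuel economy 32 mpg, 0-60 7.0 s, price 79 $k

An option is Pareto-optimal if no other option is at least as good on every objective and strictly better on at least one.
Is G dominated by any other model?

A vs G: fuel economy 41≥26, 0-60 5.3≤7.9, price 42≤55 — A is at least as good on every objective and strictly better on at least one, so A dominates G.

Yes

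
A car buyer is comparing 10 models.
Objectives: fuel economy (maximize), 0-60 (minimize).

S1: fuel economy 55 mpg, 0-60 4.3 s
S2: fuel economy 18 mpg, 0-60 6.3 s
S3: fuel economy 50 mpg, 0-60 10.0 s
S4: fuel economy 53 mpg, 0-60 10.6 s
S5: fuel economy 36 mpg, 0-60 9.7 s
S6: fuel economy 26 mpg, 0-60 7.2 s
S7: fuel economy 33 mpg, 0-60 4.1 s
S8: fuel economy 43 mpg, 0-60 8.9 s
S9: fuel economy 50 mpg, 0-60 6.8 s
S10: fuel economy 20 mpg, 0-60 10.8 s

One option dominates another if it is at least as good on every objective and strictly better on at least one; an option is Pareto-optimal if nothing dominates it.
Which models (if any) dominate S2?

S1: fuel economy 55≥18, 0-60 4.3≤6.3 — dominates S2.
S7: fuel economy 33≥18, 0-60 4.1≤6.3 — dominates S2.
Others (S3, S4, S5, S6, S8, S9, S10) are each worse than S2 on at least one objective.

S1, S7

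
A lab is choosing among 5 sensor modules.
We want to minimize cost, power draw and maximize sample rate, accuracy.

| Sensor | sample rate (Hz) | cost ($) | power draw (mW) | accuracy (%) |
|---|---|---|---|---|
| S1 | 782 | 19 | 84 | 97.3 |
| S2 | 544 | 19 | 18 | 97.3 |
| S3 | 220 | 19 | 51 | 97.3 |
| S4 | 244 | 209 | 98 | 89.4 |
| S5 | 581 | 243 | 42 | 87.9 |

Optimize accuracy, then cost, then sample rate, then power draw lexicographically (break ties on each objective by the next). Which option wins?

First maximize accuracy: best is 97.3, kept {S1, S2, S3}.
Then minimize cost: best is 19, kept {S1, S2, S3}.
Then maximize sample rate: best is 782, kept {S1}.

S1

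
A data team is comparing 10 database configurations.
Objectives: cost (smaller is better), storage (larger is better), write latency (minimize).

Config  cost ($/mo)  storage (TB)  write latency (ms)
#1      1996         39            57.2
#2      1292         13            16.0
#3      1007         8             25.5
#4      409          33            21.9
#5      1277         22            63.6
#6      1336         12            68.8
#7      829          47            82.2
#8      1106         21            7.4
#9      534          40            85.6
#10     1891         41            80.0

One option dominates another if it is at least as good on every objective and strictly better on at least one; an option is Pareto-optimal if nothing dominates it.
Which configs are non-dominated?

#1, #4, #7, #8, #9, #10

#1: not dominated.
#2: dominated by #8 (cost 1106≤1292, storage 21≥13, write latency 7.4≤16.0).
#3: dominated by #4 (cost 409≤1007, storage 33≥8, write latency 21.9≤25.5).
#4: not dominated (best cost).
#5: dominated by #4 (cost 409≤1277, storage 33≥22, write latency 21.9≤63.6).
#6: dominated by #2 (cost 1292≤1336, storage 13≥12, write latency 16.0≤68.8).
#7: not dominated (best storage).
#8: not dominated (best write latency).
#9: not dominated.
#10: not dominated.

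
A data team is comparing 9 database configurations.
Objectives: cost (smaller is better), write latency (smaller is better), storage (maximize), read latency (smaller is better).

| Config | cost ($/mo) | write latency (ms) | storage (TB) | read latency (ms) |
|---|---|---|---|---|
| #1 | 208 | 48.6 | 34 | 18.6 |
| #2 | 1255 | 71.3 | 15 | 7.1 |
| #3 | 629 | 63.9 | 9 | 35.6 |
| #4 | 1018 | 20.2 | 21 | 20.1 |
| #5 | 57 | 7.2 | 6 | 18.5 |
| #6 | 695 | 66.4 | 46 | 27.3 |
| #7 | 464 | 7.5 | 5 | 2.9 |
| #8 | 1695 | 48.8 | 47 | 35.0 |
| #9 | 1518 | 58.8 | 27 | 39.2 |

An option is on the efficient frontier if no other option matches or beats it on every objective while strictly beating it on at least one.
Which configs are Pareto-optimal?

#1: not dominated.
#2: not dominated.
#3: dominated by #1 (cost 208≤629, write latency 48.6≤63.9, storage 34≥9, read latency 18.6≤35.6).
#4: not dominated.
#5: not dominated (best cost).
#6: not dominated.
#7: not dominated (best read latency).
#8: not dominated (best storage).
#9: dominated by #1 (cost 208≤1518, write latency 48.6≤58.8, storage 34≥27, read latency 18.6≤39.2).

#1, #2, #4, #5, #6, #7, #8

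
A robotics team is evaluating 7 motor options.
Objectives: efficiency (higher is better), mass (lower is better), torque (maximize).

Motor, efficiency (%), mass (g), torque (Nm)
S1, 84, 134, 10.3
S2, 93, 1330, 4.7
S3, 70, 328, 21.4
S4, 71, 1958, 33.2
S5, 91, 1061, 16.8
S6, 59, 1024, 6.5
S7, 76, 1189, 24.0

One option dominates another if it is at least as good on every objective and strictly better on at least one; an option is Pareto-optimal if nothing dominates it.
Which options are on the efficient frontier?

S1, S2, S3, S4, S5, S7

S1: not dominated (best mass).
S2: not dominated (best efficiency).
S3: not dominated.
S4: not dominated (best torque).
S5: not dominated.
S6: dominated by S1 (efficiency 84≥59, mass 134≤1024, torque 10.3≥6.5).
S7: not dominated.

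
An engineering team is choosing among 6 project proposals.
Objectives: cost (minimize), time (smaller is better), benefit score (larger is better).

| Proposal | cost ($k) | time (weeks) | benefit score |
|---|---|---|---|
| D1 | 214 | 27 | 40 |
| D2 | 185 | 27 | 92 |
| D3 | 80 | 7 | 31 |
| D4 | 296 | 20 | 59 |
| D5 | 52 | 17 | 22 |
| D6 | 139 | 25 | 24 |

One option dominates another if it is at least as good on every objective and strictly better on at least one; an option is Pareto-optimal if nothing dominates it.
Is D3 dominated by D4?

D4 vs D3: D4 is worse on cost (296 vs 80), so it does not dominate D3.

No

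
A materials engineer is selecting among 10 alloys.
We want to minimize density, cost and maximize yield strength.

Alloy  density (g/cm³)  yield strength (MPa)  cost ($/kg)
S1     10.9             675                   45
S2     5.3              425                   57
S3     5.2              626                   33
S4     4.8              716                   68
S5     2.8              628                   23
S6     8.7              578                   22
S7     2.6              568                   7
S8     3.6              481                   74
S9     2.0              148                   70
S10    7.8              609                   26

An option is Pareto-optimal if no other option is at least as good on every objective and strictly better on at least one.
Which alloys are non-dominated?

S1: not dominated.
S2: dominated by S3 (density 5.2≤5.3, yield strength 626≥425, cost 33≤57).
S3: dominated by S5 (density 2.8≤5.2, yield strength 628≥626, cost 23≤33).
S4: not dominated (best yield strength).
S5: not dominated.
S6: not dominated.
S7: not dominated (best cost).
S8: dominated by S5 (density 2.8≤3.6, yield strength 628≥481, cost 23≤74).
S9: not dominated (best density).
S10: dominated by S5 (density 2.8≤7.8, yield strength 628≥609, cost 23≤26).

S1, S4, S5, S6, S7, S9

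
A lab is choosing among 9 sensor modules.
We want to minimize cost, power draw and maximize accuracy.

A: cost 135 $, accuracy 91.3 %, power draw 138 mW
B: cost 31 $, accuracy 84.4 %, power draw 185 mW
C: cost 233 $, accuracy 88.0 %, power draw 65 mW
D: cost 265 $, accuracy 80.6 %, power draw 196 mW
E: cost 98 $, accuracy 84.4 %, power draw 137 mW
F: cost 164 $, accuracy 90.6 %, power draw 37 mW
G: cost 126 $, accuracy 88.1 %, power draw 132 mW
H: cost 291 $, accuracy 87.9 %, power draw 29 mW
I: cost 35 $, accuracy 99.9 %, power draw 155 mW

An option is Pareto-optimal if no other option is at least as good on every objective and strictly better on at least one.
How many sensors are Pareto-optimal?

7

A: not dominated.
B: not dominated (best cost).
C: dominated by F (cost 164≤233, accuracy 90.6≥88.0, power draw 37≤65).
D: dominated by A (cost 135≤265, accuracy 91.3≥80.6, power draw 138≤196).
E: not dominated.
F: not dominated.
G: not dominated.
H: not dominated (best power draw).
I: not dominated (best accuracy).
Pareto-optimal: A, B, E, F, G, H, I → 7.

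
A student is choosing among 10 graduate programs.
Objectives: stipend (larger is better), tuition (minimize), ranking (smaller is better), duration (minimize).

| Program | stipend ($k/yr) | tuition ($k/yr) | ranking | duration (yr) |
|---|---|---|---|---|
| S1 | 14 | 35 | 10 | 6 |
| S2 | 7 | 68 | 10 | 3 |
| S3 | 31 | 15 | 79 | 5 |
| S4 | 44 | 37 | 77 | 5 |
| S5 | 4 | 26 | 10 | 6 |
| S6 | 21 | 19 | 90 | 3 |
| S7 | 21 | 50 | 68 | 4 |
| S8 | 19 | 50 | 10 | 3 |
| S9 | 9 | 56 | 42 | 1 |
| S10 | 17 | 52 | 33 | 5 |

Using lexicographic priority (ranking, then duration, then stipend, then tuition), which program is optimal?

S8

First minimize ranking: best is 10, kept {S1, S2, S5, S8}.
Then minimize duration: best is 3, kept {S2, S8}.
Then maximize stipend: best is 19, kept {S8}.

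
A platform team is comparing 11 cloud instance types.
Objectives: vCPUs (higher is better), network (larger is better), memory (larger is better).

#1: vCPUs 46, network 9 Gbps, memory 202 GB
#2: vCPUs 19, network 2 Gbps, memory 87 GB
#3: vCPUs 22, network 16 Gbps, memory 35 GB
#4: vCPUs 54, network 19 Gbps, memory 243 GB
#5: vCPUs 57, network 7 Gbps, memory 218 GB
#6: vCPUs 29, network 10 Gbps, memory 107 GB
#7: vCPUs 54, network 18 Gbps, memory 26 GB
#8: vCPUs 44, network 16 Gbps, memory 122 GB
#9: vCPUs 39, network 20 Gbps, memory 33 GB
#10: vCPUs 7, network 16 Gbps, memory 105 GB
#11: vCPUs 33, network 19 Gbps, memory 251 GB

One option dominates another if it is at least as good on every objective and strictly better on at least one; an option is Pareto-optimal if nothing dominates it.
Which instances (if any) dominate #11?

none

#1: worse on network (9 vs 19).
#2: worse on vCPUs (19 vs 33).
#3: worse on vCPUs (22 vs 33).
#4: worse on memory (243 vs 251).
#5: worse on network (7 vs 19).
#6: worse on vCPUs (29 vs 33).
#7: worse on network (18 vs 19).
#8: worse on network (16 vs 19).
#9: worse on memory (33 vs 251).
#10: worse on vCPUs (7 vs 33).
No option dominates #11.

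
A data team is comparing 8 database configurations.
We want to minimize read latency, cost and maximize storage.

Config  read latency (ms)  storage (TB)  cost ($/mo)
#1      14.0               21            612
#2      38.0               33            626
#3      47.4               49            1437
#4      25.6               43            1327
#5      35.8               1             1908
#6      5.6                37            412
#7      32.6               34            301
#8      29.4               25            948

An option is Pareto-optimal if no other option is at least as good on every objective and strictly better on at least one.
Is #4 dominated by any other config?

#1: worse on storage (21 vs 43).
#2: worse on read latency (38.0 vs 25.6).
#3: worse on read latency (47.4 vs 25.6).
#5: worse on read latency (35.8 vs 25.6).
#6: worse on storage (37 vs 43).
#7: worse on read latency (32.6 vs 25.6).
#8: worse on read latency (29.4 vs 25.6).
No option is at least as good as #4 on every objective and strictly better on one.

No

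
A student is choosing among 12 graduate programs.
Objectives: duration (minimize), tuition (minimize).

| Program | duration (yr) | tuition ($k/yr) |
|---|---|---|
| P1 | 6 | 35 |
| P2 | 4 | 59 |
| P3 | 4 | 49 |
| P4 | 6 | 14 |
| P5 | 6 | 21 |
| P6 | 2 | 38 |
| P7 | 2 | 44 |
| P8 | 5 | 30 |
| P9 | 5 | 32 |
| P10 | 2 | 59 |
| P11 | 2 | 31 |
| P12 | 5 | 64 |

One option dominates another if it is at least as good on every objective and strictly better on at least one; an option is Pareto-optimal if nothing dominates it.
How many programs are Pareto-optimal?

P1: dominated by P4 (duration 6≤6, tuition 14≤35).
P2: dominated by P3 (duration 4≤4, tuition 49≤59).
P3: dominated by P6 (duration 2≤4, tuition 38≤49).
P4: not dominated (best tuition).
P5: dominated by P4 (duration 6≤6, tuition 14≤21).
P6: dominated by P11 (duration 2≤2, tuition 31≤38).
P7: dominated by P6 (duration 2≤2, tuition 38≤44).
P8: not dominated.
P9: dominated by P8 (duration 5≤5, tuition 30≤32).
P10: dominated by P6 (duration 2≤2, tuition 38≤59).
P11: not dominated.
P12: dominated by P2 (duration 4≤5, tuition 59≤64).
Pareto-optimal: P4, P8, P11 → 3.

3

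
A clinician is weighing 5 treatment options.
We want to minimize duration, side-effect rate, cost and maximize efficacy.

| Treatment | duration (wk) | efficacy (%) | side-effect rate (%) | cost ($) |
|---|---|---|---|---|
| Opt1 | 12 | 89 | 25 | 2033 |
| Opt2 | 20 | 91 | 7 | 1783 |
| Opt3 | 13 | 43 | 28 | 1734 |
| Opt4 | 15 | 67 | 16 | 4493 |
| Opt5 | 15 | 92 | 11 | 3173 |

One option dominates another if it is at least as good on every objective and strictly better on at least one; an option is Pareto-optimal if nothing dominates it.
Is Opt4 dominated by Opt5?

Yes

Opt5 vs Opt4: duration 15≤15, efficacy 92≥67, side-effect rate 11≤16, cost 3173≤4493 — Opt5 is at least as good on every objective with at least one strict improvement.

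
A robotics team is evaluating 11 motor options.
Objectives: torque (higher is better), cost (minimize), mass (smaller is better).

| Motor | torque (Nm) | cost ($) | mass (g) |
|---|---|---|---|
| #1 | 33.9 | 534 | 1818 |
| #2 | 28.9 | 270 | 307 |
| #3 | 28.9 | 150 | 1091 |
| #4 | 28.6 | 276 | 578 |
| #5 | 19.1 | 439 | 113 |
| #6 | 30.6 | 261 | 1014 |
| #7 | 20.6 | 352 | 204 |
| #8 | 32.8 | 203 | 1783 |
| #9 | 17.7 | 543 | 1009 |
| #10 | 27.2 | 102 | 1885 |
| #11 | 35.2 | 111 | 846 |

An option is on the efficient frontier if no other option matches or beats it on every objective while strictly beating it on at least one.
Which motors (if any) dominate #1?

#11: torque 35.2≥33.9, cost 111≤534, mass 846≤1818 — dominates #1.
Others (#2, #3, #4, #5, #6, #7, #8, #9, #10) are each worse than #1 on at least one objective.

#11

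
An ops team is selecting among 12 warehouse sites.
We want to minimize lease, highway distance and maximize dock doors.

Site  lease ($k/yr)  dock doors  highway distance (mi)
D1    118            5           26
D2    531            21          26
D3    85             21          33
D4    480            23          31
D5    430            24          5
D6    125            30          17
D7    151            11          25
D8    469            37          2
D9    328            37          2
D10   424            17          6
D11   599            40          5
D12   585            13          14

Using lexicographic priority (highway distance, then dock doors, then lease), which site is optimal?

First minimize highway distance: best is 2, kept {D8, D9}.
Then maximize dock doors: best is 37, kept {D8, D9}.
Then minimize lease: best is 328, kept {D9}.

D9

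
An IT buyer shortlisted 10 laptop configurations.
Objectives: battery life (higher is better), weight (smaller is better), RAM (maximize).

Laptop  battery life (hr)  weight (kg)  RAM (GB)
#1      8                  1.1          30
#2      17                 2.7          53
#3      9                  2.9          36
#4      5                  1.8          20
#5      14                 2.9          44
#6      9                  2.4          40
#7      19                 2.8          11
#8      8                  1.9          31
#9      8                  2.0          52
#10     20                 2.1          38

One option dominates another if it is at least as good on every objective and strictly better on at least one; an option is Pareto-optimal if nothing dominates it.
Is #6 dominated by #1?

No

#1 vs #6: #1 is worse on battery life (8 vs 9), so it does not dominate #6.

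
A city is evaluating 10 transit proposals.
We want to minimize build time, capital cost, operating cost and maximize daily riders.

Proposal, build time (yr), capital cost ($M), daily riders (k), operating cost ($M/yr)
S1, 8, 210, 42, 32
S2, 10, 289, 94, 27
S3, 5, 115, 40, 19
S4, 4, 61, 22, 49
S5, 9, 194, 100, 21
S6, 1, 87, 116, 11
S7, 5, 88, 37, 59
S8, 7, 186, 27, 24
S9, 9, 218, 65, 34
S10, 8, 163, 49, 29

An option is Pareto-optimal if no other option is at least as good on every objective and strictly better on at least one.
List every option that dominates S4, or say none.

S1: worse on build time (8 vs 4).
S2: worse on build time (10 vs 4).
S3: worse on build time (5 vs 4).
S5: worse on build time (9 vs 4).
S6: worse on capital cost (87 vs 61).
S7: worse on build time (5 vs 4).
S8: worse on build time (7 vs 4).
S9: worse on build time (9 vs 4).
S10: worse on build time (8 vs 4).
No option dominates S4.

none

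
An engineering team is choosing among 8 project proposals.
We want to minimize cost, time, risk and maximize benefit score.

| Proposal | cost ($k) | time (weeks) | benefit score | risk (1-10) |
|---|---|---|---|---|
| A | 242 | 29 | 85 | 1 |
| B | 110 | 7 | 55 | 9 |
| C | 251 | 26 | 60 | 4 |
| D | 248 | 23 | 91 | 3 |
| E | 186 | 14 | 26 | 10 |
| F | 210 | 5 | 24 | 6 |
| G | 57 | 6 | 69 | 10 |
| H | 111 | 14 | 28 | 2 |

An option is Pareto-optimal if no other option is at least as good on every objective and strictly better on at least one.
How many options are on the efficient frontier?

A: not dominated (best risk).
B: not dominated.
C: dominated by D (cost 248≤251, time 23≤26, benefit score 91≥60, risk 3≤4).
D: not dominated (best benefit score).
E: dominated by B (cost 110≤186, time 7≤14, benefit score 55≥26, risk 9≤10).
F: not dominated (best time).
G: not dominated (best cost).
H: not dominated.
Pareto-optimal: A, B, D, F, G, H → 6.

6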